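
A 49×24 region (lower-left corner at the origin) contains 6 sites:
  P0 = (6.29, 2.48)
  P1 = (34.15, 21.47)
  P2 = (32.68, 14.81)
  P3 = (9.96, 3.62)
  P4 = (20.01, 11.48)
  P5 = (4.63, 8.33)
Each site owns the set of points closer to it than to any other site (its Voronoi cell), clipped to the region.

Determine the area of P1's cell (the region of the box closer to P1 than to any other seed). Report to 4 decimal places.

Area of P1's cell: 166.9039

1. box [0,49]×[0,24]: [(0, 0) (49, 0) (49, 24) (0, 24)]
2. ⊥bis P1·P0 via (20.22,11.975): [(28.3824, 0) (49, 0) (49, 24) (12.0235, 24)]  |A|=691.129
3. ⊥bis P1·P2 via (33.415,18.14): [(12.9369, 22.6599) (49, 14.7001) (49, 24) (12.0235, 24)]  |A|=192.4675
4. ⊥bis P1·P3 via (22.055,12.545): [(14.9129, 22.2238) (49, 14.7001) (49, 24) (13.6023, 24)]  |A|=189.9406
5. ⊥bis P1·P4 via (27.08,16.475): [(24.5159, 20.1042) (49, 14.7001) (49, 24) (21.7635, 24)]  |A|=166.9039
6. ⊥bis P1·P5 via (19.39,14.9): [(24.5159, 20.1042) (49, 14.7001) (49, 24) (21.7635, 24)]  |A|=166.9039
7. canonical 4-gon: [(24.5159, 20.1042) (49, 14.7001) (49, 24) (21.7635, 24)]
8. shoelace: 166.9039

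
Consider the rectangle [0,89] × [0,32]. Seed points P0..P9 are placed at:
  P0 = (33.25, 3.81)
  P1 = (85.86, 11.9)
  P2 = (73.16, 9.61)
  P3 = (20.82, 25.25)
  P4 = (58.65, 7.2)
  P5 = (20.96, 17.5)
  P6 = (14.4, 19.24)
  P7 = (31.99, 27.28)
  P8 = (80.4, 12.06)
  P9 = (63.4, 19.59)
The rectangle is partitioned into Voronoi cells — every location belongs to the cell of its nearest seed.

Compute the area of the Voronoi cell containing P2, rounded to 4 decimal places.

1. box [0,89]×[0,32]: [(0, 0) (89, 0) (89, 32) (0, 32)]
2. ⊥bis P2·P0 via (53.205,6.71): [(54.1801, 0) (89, 0) (89, 32) (49.5297, 32)]  |A|=1188.6428
3. ⊥bis P2·P1 via (79.51,10.755): [(54.1801, 0) (81.4493, 0) (75.6792, 32) (49.5297, 32)]  |A|=854.6987
4. ⊥bis P2·P3 via (46.99,17.43): [(50.1233, 27.9156) (54.1801, 0) (81.4493, 0) (75.6792, 32) (51.3437, 32)]  |A|=850.9941
5. ⊥bis P2·P4 via (65.905,8.405): [(67.301, 0) (81.4493, 0) (75.6792, 32) (61.9861, 32)]  |A|=445.463
6. ⊥bis P2·P5 via (47.06,13.555): [(67.301, 0) (81.4493, 0) (75.6792, 32) (61.9861, 32)]  |A|=445.463
7. ⊥bis P2·P6 via (43.78,14.425): [(67.301, 0) (81.4493, 0) (75.6792, 32) (61.9861, 32)]  |A|=445.463
8. ⊥bis P2·P7 via (52.575,18.445): [(67.301, 0) (81.4493, 0) (75.6792, 32) (61.9861, 32)]  |A|=445.463
9. ⊥bis P2·P8 via (76.78,10.835): [(67.301, 0) (80.4465, 0) (69.6178, 32) (61.9861, 32)]  |A|=332.4367
10. ⊥bis P2·P9 via (68.28,14.6): [(65.3517, 11.7363) (67.301, 0) (80.4465, 0) (73.7092, 19.9095)]  |A|=187.8696
11. canonical 4-gon: [(65.3517, 11.7363) (67.301, 0) (80.4465, 0) (73.7092, 19.9095)]
12. shoelace: 187.8696

Area of P2's cell: 187.8696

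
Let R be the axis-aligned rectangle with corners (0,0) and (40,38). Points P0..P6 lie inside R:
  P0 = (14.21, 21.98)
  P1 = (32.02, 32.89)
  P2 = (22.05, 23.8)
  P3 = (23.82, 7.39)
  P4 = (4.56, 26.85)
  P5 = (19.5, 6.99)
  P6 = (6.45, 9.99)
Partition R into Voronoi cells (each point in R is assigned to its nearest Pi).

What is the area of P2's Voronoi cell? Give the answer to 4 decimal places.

Area of P2's cell: 238.7004

1. box [0,40]×[0,38]: [(0, 0) (40, 0) (40, 38) (0, 38)]
2. ⊥bis P2·P0 via (18.13,22.89): [(23.4438, 0) (40, 0) (40, 38) (14.6223, 38)]  |A|=796.7446
3. ⊥bis P2·P1 via (27.035,28.345): [(23.4438, 0) (40, 0) (40, 14.1249) (18.2322, 38) (14.6223, 38)]  |A|=536.89
4. ⊥bis P2·P3 via (22.935,15.595): [(19.8995, 15.2676) (37.2517, 17.1392) (18.2322, 38) (14.6223, 38)]  |A|=239.8198
5. ⊥bis P2·P4 via (13.305,25.325): [(15.1323, 35.8033) (19.8995, 15.2676) (37.2517, 17.1392) (18.2322, 38) (15.5153, 38)]  |A|=238.8389
6. ⊥bis P2·P5 via (20.775,15.395): [(15.1323, 35.8033) (19.8369, 15.5373) (20.9021, 15.3757) (37.2517, 17.1392) (18.2322, 38) (15.5153, 38)]  |A|=238.7004
7. ⊥bis P2·P6 via (14.25,16.895): [(15.1323, 35.8033) (19.8369, 15.5373) (20.9021, 15.3757) (37.2517, 17.1392) (18.2322, 38) (15.5153, 38)]  |A|=238.7004
8. canonical 6-gon: [(15.1323, 35.8033) (19.8369, 15.5373) (20.9021, 15.3757) (37.2517, 17.1392) (18.2322, 38) (15.5153, 38)]
9. shoelace: 238.7004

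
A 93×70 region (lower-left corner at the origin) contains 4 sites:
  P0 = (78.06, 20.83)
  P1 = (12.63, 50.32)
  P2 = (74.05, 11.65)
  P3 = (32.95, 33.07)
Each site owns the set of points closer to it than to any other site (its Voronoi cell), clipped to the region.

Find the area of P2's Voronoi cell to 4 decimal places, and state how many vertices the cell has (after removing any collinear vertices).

Area of P2's cell: 817.2055 (4 vertices)

1. box [0,93]×[0,70]: [(0, 0) (93, 0) (93, 70) (0, 70)]
2. ⊥bis P2·P0 via (76.055,16.24): [(0, 49.4623) (0, 0) (93, 0) (93, 8.8381)]  |A|=2710.9677
3. ⊥bis P2·P1 via (43.34,30.985): [(43.1156, 30.6286) (23.8319, 0) (93, 0) (93, 8.8381)]  |A|=1279.7022
4. ⊥bis P2·P3 via (53.5,22.36): [(55.0845, 25.4003) (41.8467, 0) (93, 0) (93, 8.8381)]  |A|=817.2055
5. canonical 4-gon: [(55.0845, 25.4003) (41.8467, 0) (93, 0) (93, 8.8381)]
6. shoelace: 817.2055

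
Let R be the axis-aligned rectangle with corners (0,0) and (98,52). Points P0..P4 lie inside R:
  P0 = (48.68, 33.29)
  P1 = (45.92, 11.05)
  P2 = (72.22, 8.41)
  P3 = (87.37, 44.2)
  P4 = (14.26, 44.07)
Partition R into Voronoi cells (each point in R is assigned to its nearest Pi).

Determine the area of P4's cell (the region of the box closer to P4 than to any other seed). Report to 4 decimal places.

Area of P4's cell: 1207.7071

1. box [0,98]×[0,52]: [(0, 0) (98, 0) (98, 52) (0, 52)]
2. ⊥bis P4·P0 via (31.47,38.68): [(0, 0) (19.3558, 0) (35.6417, 52) (0, 52)]  |A|=1429.935
3. ⊥bis P4·P1 via (30.09,27.56): [(0, 0) (1.3461, 0) (27.0849, 24.6787) (35.6417, 52) (0, 52)]  |A|=1207.7071
4. ⊥bis P4·P2 via (43.24,26.24): [(0, 0) (1.3461, 0) (27.0849, 24.6787) (35.6417, 52) (0, 52)]  |A|=1207.7071
5. ⊥bis P4·P3 via (50.815,44.135): [(0, 0) (1.3461, 0) (27.0849, 24.6787) (35.6417, 52) (0, 52)]  |A|=1207.7071
6. canonical 5-gon: [(0, 0) (1.3461, 0) (27.0849, 24.6787) (35.6417, 52) (0, 52)]
7. shoelace: 1207.7071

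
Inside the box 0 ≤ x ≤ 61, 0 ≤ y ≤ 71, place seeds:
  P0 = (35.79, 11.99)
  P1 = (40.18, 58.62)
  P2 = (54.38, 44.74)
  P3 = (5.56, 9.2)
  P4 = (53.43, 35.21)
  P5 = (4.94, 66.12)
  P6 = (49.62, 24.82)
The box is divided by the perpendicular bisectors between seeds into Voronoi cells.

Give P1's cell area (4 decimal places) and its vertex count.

1. box [0,61]×[0,71]: [(0, 0) (61, 0) (61, 71) (0, 71)]
2. ⊥bis P1·P0 via (37.985,35.305): [(0, 38.8811) (61, 33.1382) (61, 71) (0, 71)]  |A|=2134.4096
3. ⊥bis P1·P2 via (47.28,51.68): [(0, 38.8811) (31.8395, 35.8836) (61, 65.7163) (61, 71) (0, 71)]  |A|=1659.4139
4. ⊥bis P1·P3 via (22.87,33.91): [(0, 49.931) (18.2227, 37.1655) (31.8395, 35.8836) (61, 65.7163) (61, 71) (0, 71)]  |A|=1558.734
5. ⊥bis P1·P4 via (46.805,46.915): [(0, 49.931) (18.2227, 37.1655) (27.96, 36.2488) (37.4428, 41.616) (61, 65.7163) (61, 71) (0, 71)]  |A|=1546.5912
6. ⊥bis P1·P5 via (22.56,62.37): [(17.3291, 37.7916) (18.2227, 37.1655) (27.96, 36.2488) (37.4428, 41.616) (61, 65.7163) (61, 71) (24.3967, 71)]  |A|=958.9506
7. ⊥bis P1·P6 via (44.9,41.72): [(17.3291, 37.7916) (18.2227, 37.1655) (25.9783, 36.4354) (30.5412, 37.7097) (37.4428, 41.616) (61, 65.7163) (61, 71) (24.3967, 71)]  |A|=957.2622
8. canonical 8-gon: [(17.3291, 37.7916) (18.2227, 37.1655) (25.9783, 36.4354) (30.5412, 37.7097) (37.4428, 41.616) (61, 65.7163) (61, 71) (24.3967, 71)]
9. shoelace: 957.2622

Area of P1's cell: 957.2622 (8 vertices)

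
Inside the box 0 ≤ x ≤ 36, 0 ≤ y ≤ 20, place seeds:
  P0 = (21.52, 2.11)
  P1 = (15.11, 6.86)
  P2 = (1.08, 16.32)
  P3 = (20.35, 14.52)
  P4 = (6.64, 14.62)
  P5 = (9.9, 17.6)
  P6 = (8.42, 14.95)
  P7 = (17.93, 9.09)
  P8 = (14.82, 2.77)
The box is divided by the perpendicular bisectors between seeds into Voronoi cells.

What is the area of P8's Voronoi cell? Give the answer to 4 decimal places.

Area of P8's cell: 81.1699

1. box [0,36]×[0,20]: [(0, 0) (36, 0) (36, 20) (0, 20)]
2. ⊥bis P8·P0 via (18.17,2.44): [(0, 0) (17.9296, 0) (19.8998, 20) (0, 20)]  |A|=378.2943
3. ⊥bis P8·P1 via (14.965,4.815): [(0, 5.8761) (0, 0) (17.9296, 0) (18.3801, 4.5729)]  |A|=94.9964
4. ⊥bis P8·P2 via (7.95,9.545): [(4.0487, 5.589) (0, 1.4835) (0, 0) (17.9296, 0) (18.3801, 4.5729)]  |A|=86.1042
5. ⊥bis P8·P3 via (17.585,8.645): [(4.0487, 5.589) (0, 1.4835) (0, 0) (17.9296, 0) (18.3801, 4.5729)]  |A|=86.1042
6. ⊥bis P8·P4 via (10.73,8.695): [(6.0273, 5.4487) (0, 1.2881) (0, 0) (17.9296, 0) (18.3801, 4.5729)]  |A|=81.1699
7. ⊥bis P8·P5 via (12.36,10.185): [(6.0273, 5.4487) (0, 1.2881) (0, 0) (17.9296, 0) (18.3801, 4.5729)]  |A|=81.1699
8. ⊥bis P8·P6 via (11.62,8.86): [(6.0273, 5.4487) (0, 1.2881) (0, 0) (17.9296, 0) (18.3801, 4.5729)]  |A|=81.1699
9. ⊥bis P8·P7 via (16.375,5.93): [(6.0273, 5.4487) (0, 1.2881) (0, 0) (17.9296, 0) (18.3801, 4.5729)]  |A|=81.1699
10. canonical 5-gon: [(6.0273, 5.4487) (0, 1.2881) (0, 0) (17.9296, 0) (18.3801, 4.5729)]
11. shoelace: 81.1699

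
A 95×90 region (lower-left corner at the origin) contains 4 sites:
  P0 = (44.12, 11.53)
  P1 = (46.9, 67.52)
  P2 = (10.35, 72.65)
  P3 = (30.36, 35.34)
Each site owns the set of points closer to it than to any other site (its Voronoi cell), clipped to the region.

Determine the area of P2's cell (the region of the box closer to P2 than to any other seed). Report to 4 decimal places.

1. box [0,95]×[0,90]: [(0, 0) (95, 0) (95, 90) (0, 90)]
2. ⊥bis P2·P0 via (27.235,42.09): [(0, 27.0421) (95, 79.5315) (95, 90) (0, 90)]  |A|=3487.753
3. ⊥bis P2·P1 via (28.625,70.085): [(0, 27.0421) (24.4823, 40.5691) (31.4202, 90) (0, 90)]  |A|=1547.2404
4. ⊥bis P2·P3 via (20.355,53.995): [(0, 43.0783) (26.856, 57.4816) (31.4202, 90) (0, 90)]  |A|=1140.9328
5. canonical 4-gon: [(0, 43.0783) (26.856, 57.4816) (31.4202, 90) (0, 90)]
6. shoelace: 1140.9328

Area of P2's cell: 1140.9328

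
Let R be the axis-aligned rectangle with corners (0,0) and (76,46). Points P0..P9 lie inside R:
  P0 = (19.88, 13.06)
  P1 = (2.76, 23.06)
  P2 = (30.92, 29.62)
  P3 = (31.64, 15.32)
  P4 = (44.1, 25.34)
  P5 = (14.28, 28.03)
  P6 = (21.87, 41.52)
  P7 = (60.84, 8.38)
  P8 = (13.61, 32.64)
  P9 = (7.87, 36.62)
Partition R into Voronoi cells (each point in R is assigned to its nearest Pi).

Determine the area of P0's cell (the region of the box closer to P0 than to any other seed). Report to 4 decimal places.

Area of P0's cell: 410.3778

1. box [0,76]×[0,46]: [(0, 0) (76, 0) (76, 46) (0, 46)]
2. ⊥bis P0·P1 via (11.32,18.06): [(0.7709, 0) (76, 0) (76, 46) (27.6401, 46)]  |A|=2842.5464
3. ⊥bis P0·P2 via (25.4,21.34): [(16.6451, 27.1766) (0.7709, 0) (57.41, 0)]  |A|=769.6284
4. ⊥bis P0·P3 via (25.76,14.19): [(24.2369, 22.1154) (16.6451, 27.1766) (0.7709, 0) (28.487, 0)]  |A|=449.8067
5. ⊥bis P0·P4 via (31.99,19.2): [(24.2369, 22.1154) (16.6451, 27.1766) (0.7709, 0) (28.487, 0)]  |A|=449.8067
6. ⊥bis P0·P5 via (17.08,20.545): [(24.2369, 22.1154) (23.1734, 22.8244) (11.5669, 18.4826) (0.7709, 0) (28.487, 0)]  |A|=410.3778
7. ⊥bis P0·P6 via (20.875,27.29): [(24.2369, 22.1154) (23.1734, 22.8244) (11.5669, 18.4826) (0.7709, 0) (28.487, 0)]  |A|=410.3778
8. ⊥bis P0·P7 via (40.36,10.72): [(24.2369, 22.1154) (23.1734, 22.8244) (11.5669, 18.4826) (0.7709, 0) (28.487, 0)]  |A|=410.3778
9. ⊥bis P0·P8 via (16.745,22.85): [(24.2369, 22.1154) (23.1734, 22.8244) (11.5669, 18.4826) (0.7709, 0) (28.487, 0)]  |A|=410.3778
10. ⊥bis P0·P9 via (13.875,24.84): [(24.2369, 22.1154) (23.1734, 22.8244) (11.5669, 18.4826) (0.7709, 0) (28.487, 0)]  |A|=410.3778
11. canonical 5-gon: [(24.2369, 22.1154) (23.1734, 22.8244) (11.5669, 18.4826) (0.7709, 0) (28.487, 0)]
12. shoelace: 410.3778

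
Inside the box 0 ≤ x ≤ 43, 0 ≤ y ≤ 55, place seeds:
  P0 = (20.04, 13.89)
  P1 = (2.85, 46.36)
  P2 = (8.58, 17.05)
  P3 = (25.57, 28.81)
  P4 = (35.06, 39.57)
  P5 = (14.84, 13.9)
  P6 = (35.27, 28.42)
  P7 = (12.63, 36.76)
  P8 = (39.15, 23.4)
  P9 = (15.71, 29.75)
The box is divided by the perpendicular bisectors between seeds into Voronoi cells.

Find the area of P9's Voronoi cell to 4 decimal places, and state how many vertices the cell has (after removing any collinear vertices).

1. box [0,43]×[0,55]: [(0, 0) (43, 0) (43, 55) (0, 55)]
2. ⊥bis P9·P0 via (17.875,21.82): [(0, 16.9399) (43, 28.6795) (43, 55) (0, 55)]  |A|=1384.184
3. ⊥bis P9·P1 via (9.28,38.055): [(0, 30.8701) (0, 16.9399) (43, 28.6795) (43, 55) (31.1662, 55)]  |A|=1008.1658
4. ⊥bis P9·P2 via (12.145,23.4): [(0, 30.8701) (0, 30.2184) (15.9133, 21.2844) (43, 28.6795) (43, 55) (31.1662, 55)]  |A|=902.5132
5. ⊥bis P9·P3 via (20.64,29.28): [(22.4485, 48.2505) (0, 30.8701) (0, 30.2184) (15.9133, 21.2844) (19.9837, 22.3957)]  |A|=302.3177
6. ⊥bis P9·P4 via (25.385,34.66): [(21.8222, 41.6804) (19.6051, 46.0491) (0, 30.8701) (0, 30.2184) (15.9133, 21.2844) (19.9837, 22.3957)]  |A|=293.6664
7. ⊥bis P9·P5 via (15.275,21.825): [(21.8222, 41.6804) (19.6051, 46.0491) (0, 30.8701) (0, 30.2184) (14.9152, 21.8447) (17.455, 21.7053) (19.9837, 22.3957)]  |A|=293.0244
8. ⊥bis P9·P6 via (25.49,29.085): [(21.8222, 41.6804) (19.6051, 46.0491) (0, 30.8701) (0, 30.2184) (14.9152, 21.8447) (17.455, 21.7053) (19.9837, 22.3957)]  |A|=293.0244
9. ⊥bis P9·P7 via (14.17,33.255): [(21.3184, 36.3958) (3.1868, 28.4293) (14.9152, 21.8447) (17.455, 21.7053) (19.9837, 22.3957)]  |A|=142.5761
10. ⊥bis P9·P8 via (27.43,26.575): [(21.3184, 36.3958) (3.1868, 28.4293) (14.9152, 21.8447) (17.455, 21.7053) (19.9837, 22.3957)]  |A|=142.5761
11. canonical 5-gon: [(21.3184, 36.3958) (3.1868, 28.4293) (14.9152, 21.8447) (17.455, 21.7053) (19.9837, 22.3957)]
12. shoelace: 142.5761

Area of P9's cell: 142.5761 (5 vertices)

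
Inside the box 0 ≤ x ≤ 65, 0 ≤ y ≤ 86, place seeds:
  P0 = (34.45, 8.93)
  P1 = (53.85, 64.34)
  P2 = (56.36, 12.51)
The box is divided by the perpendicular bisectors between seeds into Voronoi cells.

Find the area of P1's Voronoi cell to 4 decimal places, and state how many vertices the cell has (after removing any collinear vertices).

Area of P1's cell: 2828.7203 (5 vertices)

1. box [0,65]×[0,86]: [(0, 0) (65, 0) (65, 86) (0, 86)]
2. ⊥bis P1·P0 via (44.15,36.635): [(0, 52.0927) (65, 29.3351) (65, 86) (0, 86)]  |A|=2943.5987
3. ⊥bis P1·P2 via (55.105,38.425): [(0, 52.0927) (40.9898, 37.7414) (65, 38.9042) (65, 86) (0, 86)]  |A|=2828.7203
4. canonical 5-gon: [(0, 52.0927) (40.9898, 37.7414) (65, 38.9042) (65, 86) (0, 86)]
5. shoelace: 2828.7203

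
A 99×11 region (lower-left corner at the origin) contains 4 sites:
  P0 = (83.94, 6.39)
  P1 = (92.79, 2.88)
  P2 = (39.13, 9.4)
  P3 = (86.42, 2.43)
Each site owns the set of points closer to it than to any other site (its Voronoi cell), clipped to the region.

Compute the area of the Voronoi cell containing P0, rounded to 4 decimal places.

Area of P0's cell: 271.3580

1. box [0,99]×[0,11]: [(0, 0) (99, 0) (99, 11) (0, 11)]
2. ⊥bis P0·P1 via (88.365,4.635): [(0, 0) (86.5267, 0) (90.8894, 11) (0, 11)]  |A|=975.7887
3. ⊥bis P0·P2 via (61.535,7.895): [(61.0047, 0) (86.5267, 0) (90.8894, 11) (61.7436, 11)]  |A|=300.6734
4. ⊥bis P0·P3 via (85.18,4.41): [(61.0047, 0) (78.1382, 0) (89.2988, 6.9894) (90.8894, 11) (61.7436, 11)]  |A|=271.358
5. canonical 5-gon: [(61.0047, 0) (78.1382, 0) (89.2988, 6.9894) (90.8894, 11) (61.7436, 11)]
6. shoelace: 271.358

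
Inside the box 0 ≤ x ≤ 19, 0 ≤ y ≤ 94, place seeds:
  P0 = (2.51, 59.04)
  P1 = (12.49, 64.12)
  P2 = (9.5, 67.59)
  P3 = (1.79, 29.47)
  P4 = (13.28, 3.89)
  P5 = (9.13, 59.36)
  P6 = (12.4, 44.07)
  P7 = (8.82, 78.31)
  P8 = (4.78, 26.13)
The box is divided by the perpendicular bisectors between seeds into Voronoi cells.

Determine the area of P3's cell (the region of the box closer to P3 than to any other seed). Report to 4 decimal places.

1. box [0,19]×[0,94]: [(0, 0) (19, 0) (19, 94) (0, 94)]
2. ⊥bis P3·P0 via (2.15,44.255): [(0, 44.3074) (0, 0) (19, 0) (19, 43.8447)]  |A|=837.4447
3. ⊥bis P3·P1 via (7.14,46.795): [(16.4965, 43.9057) (0, 44.3074) (0, 0) (19, 0) (19, 43.1326)]  |A|=836.5533
4. ⊥bis P3·P2 via (5.645,48.53): [(16.4965, 43.9057) (0, 44.3074) (0, 0) (19, 0) (19, 43.1326)]  |A|=836.5533
5. ⊥bis P3·P4 via (7.535,16.68): [(16.4965, 43.9057) (0, 44.3074) (0, 13.2954) (19, 21.8298) (19, 43.1326)]  |A|=502.8632
6. ⊥bis P3·P5 via (5.46,44.415): [(6.5476, 44.1479) (0, 44.3074) (0, 13.2954) (19, 21.8298) (19, 41.09)]  |A|=486.6033
7. ⊥bis P3·P6 via (7.095,36.77): [(0, 41.926) (0, 13.2954) (19, 21.8298) (19, 28.1185)]  |A|=331.7328
8. ⊥bis P3·P7 via (5.305,53.89): [(0, 41.926) (0, 13.2954) (19, 21.8298) (19, 28.1185)]  |A|=331.7328
9. ⊥bis P3·P8 via (3.285,27.8): [(10.5226, 34.2791) (0, 41.926) (0, 24.8592)]  |A|=89.7932
10. canonical 3-gon: [(10.5226, 34.2791) (0, 41.926) (0, 24.8592)]
11. shoelace: 89.7932

Area of P3's cell: 89.7932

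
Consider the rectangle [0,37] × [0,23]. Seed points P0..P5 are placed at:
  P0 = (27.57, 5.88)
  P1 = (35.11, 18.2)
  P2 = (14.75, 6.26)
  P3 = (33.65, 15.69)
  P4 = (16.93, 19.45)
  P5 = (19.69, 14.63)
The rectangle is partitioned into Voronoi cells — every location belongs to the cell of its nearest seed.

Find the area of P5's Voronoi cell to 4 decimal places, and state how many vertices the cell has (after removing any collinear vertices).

1. box [0,37]×[0,23]: [(0, 0) (37, 0) (37, 23) (0, 23)]
2. ⊥bis P5·P0 via (23.63,10.255): [(0, 0) (12.2428, 0) (37, 22.2956) (37, 23) (0, 23)]  |A|=575.011
3. ⊥bis P5·P1 via (27.4,16.415): [(0, 0) (12.2428, 0) (27.9297, 14.1272) (25.8755, 23) (0, 23)]  |A|=522.4635
4. ⊥bis P5·P2 via (17.22,10.445): [(0, 20.6083) (21.2197, 8.0844) (27.9297, 14.1272) (25.8755, 23) (0, 23)]  |A|=254.3249
5. ⊥bis P5·P3 via (26.67,15.16): [(0, 20.6083) (21.2197, 8.0844) (26.824, 13.1315) (26.1719, 21.7194) (25.8755, 23) (0, 23)]  |A|=249.2527
6. ⊥bis P5·P4 via (18.31,17.04): [(12.0852, 13.4756) (21.2197, 8.0844) (26.824, 13.1315) (26.1849, 21.5493)]  |A|=100.0828
7. canonical 4-gon: [(12.0852, 13.4756) (21.2197, 8.0844) (26.824, 13.1315) (26.1849, 21.5493)]
8. shoelace: 100.0828

Area of P5's cell: 100.0828 (4 vertices)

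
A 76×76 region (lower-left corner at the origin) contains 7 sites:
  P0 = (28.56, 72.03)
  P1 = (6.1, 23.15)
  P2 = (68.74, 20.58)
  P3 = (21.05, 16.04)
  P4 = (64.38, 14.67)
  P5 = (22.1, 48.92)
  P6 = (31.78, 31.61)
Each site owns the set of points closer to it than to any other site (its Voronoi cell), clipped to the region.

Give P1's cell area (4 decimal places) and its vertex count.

Area of P1's cell: 504.8361 (5 vertices)

1. box [0,76]×[0,76]: [(0, 0) (76, 0) (76, 76) (0, 76)]
2. ⊥bis P1·P0 via (17.33,47.59): [(0, 55.553) (0, 0) (76, 0) (76, 20.6316)]  |A|=2895.0138
3. ⊥bis P1·P2 via (37.42,21.865): [(38.0842, 38.0536) (0, 55.553) (0, 0) (36.5229, 0)]  |A|=1752.76
4. ⊥bis P1·P3 via (13.575,19.595): [(25.1747, 43.9854) (0, 55.553) (0, 0) (4.2559, 0)]  |A|=792.8646
5. ⊥bis P1·P4 via (35.24,18.91): [(25.1747, 43.9854) (0, 55.553) (0, 0) (4.2559, 0)]  |A|=792.8646
6. ⊥bis P1·P5 via (14.1,36.035): [(19.7309, 32.5389) (0, 44.7894) (0, 0) (4.2559, 0)]  |A|=511.109
7. ⊥bis P1·P6 via (18.94,27.38): [(18.2596, 29.4452) (16.6001, 34.4828) (0, 44.7894) (0, 0) (4.2559, 0)]  |A|=504.8361
8. canonical 5-gon: [(18.2596, 29.4452) (16.6001, 34.4828) (0, 44.7894) (0, 0) (4.2559, 0)]
9. shoelace: 504.8361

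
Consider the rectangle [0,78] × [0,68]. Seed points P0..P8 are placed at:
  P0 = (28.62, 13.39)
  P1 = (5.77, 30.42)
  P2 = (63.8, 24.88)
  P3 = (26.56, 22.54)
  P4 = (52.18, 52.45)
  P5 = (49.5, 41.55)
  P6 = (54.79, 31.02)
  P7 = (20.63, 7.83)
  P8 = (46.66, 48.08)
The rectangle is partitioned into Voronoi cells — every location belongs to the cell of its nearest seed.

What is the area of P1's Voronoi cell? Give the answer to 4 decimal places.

Area of P1's cell: 961.7218

1. box [0,78]×[0,68]: [(0, 0) (78, 0) (78, 68) (0, 68)]
2. ⊥bis P1·P0 via (17.195,21.905): [(0, 0) (0.8693, 0) (51.5494, 68) (0, 68)]  |A|=1782.2357
3. ⊥bis P1·P2 via (34.785,27.65): [(0, 0) (0.8693, 0) (36.7402, 48.1297) (38.6371, 68) (0, 68)]  |A|=1653.9504
4. ⊥bis P1·P3 via (16.165,26.48): [(0, 0) (0.8693, 0) (11.5706, 14.3584) (31.9023, 68) (0, 68)]  |A|=1255.2843
5. ⊥bis P1·P4 via (28.975,41.435): [(0, 0) (0.8693, 0) (11.5706, 14.3584) (25.0041, 49.8004) (16.3651, 68) (0, 68)]  |A|=1113.8989
6. ⊥bis P1·P5 via (27.635,35.985): [(0, 0) (0.8693, 0) (11.5706, 14.3584) (24.4744, 48.403) (23.0953, 53.8216) (16.3651, 68) (0, 68)]  |A|=1111.5002
7. ⊥bis P1·P6 via (30.28,30.72): [(0, 0) (0.8693, 0) (11.5706, 14.3584) (24.4744, 48.403) (23.0953, 53.8216) (16.3651, 68) (0, 68)]  |A|=1111.5002
8. ⊥bis P1·P7 via (13.2,19.125): [(0, 10.4419) (13.4361, 19.2803) (24.4744, 48.403) (23.0953, 53.8216) (16.3651, 68) (0, 68)]  |A|=1020.0288
9. ⊥bis P1·P8 via (26.215,39.25): [(0, 10.4419) (13.4361, 19.2803) (23.4403, 45.6746) (13.7981, 68) (0, 68)]  |A|=961.7218
10. canonical 5-gon: [(0, 10.4419) (13.4361, 19.2803) (23.4403, 45.6746) (13.7981, 68) (0, 68)]
11. shoelace: 961.7218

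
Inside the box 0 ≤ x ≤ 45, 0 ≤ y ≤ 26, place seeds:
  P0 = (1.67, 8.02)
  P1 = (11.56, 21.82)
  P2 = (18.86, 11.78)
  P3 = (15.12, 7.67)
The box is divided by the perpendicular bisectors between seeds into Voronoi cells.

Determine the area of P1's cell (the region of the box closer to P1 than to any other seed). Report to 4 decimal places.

Area of P1's cell: 213.3647

1. box [0,45]×[0,26]: [(0, 0) (45, 0) (45, 26) (0, 26)]
2. ⊥bis P1·P0 via (6.615,14.92): [(0, 19.6608) (27.4336, 0) (45, 0) (45, 26) (0, 26)]  |A|=900.3174
3. ⊥bis P1·P2 via (15.21,16.8): [(0, 19.6608) (9.6414, 12.7511) (27.8632, 26) (0, 26)]  |A|=215.1376
4. ⊥bis P1·P3 via (13.34,14.745): [(0, 19.6608) (8.5431, 13.5382) (11.8777, 14.3771) (27.8632, 26) (0, 26)]  |A|=213.3647
5. canonical 5-gon: [(0, 19.6608) (8.5431, 13.5382) (11.8777, 14.3771) (27.8632, 26) (0, 26)]
6. shoelace: 213.3647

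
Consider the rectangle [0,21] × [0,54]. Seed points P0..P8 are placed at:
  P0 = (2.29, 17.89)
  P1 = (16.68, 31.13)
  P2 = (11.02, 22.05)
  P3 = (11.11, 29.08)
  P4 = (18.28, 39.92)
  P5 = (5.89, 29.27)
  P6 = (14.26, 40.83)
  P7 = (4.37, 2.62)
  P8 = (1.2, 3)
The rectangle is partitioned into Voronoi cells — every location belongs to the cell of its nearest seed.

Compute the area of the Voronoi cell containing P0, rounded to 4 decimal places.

1. box [0,21]×[0,54]: [(0, 0) (21, 0) (21, 54) (0, 54)]
2. ⊥bis P0·P1 via (9.485,24.51): [(0, 34.8188) (0, 0) (21, 0) (21, 11.9948)]  |A|=491.5436
3. ⊥bis P0·P2 via (6.655,19.97): [(0, 33.9359) (0, 0) (16.1711, 0)]  |A|=274.3897
4. ⊥bis P0·P3 via (6.7,23.485): [(3.9455, 25.6561) (0, 28.766) (0, 0) (16.1711, 0)]  |A|=264.1909
5. ⊥bis P0·P4 via (10.285,28.905): [(3.9455, 25.6561) (0, 28.766) (0, 0) (16.1711, 0)]  |A|=264.1909
6. ⊥bis P0·P5 via (4.09,23.58): [(5.0847, 23.2653) (0, 24.8738) (0, 0) (16.1711, 0)]  |A|=251.3507
7. ⊥bis P0·P6 via (8.275,29.36): [(5.0847, 23.2653) (0, 24.8738) (0, 0) (16.1711, 0)]  |A|=251.3507
8. ⊥bis P0·P7 via (3.33,10.255): [(10.7995, 11.2725) (5.0847, 23.2653) (0, 24.8738) (0, 9.8014)]  |A|=107.2816
9. ⊥bis P0·P8 via (1.745,10.445): [(3.6832, 10.3031) (10.7995, 11.2725) (5.0847, 23.2653) (0, 24.8738) (0, 10.5727)]  |A|=105.8611
10. canonical 5-gon: [(3.6832, 10.3031) (10.7995, 11.2725) (5.0847, 23.2653) (0, 24.8738) (0, 10.5727)]
11. shoelace: 105.8611

Area of P0's cell: 105.8611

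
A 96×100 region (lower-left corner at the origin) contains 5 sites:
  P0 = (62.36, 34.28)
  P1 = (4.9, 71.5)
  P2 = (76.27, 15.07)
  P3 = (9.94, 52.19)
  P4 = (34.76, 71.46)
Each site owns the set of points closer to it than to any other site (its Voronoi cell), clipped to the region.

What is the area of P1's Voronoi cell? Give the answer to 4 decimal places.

1. box [0,96]×[0,100]: [(0, 0) (96, 0) (96, 100) (0, 100)]
2. ⊥bis P1·P0 via (33.63,52.89): [(0, 0.9722) (64.1457, 100) (0, 100)]  |A|=3176.1049
3. ⊥bis P1·P2 via (40.585,43.285): [(0, 0.9722) (64.1457, 100) (0, 100)]  |A|=3176.1049
4. ⊥bis P1·P3 via (7.42,61.845): [(0, 59.9083) (45.9437, 71.8999) (64.1457, 100) (0, 100)]  |A|=1822.2319
5. ⊥bis P1·P4 via (19.83,71.48): [(0, 59.9083) (19.8214, 65.0818) (19.8682, 100) (0, 100)]  |A|=744.2176
6. canonical 4-gon: [(0, 59.9083) (19.8214, 65.0818) (19.8682, 100) (0, 100)]
7. shoelace: 744.2176

Area of P1's cell: 744.2176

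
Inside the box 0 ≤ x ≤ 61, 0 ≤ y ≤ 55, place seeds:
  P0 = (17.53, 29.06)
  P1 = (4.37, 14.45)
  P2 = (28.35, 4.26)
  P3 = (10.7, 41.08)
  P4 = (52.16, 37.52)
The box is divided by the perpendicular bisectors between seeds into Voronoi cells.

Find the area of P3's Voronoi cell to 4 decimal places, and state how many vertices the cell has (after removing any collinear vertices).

Area of P3's cell: 603.0902 (5 vertices)

1. box [0,61]×[0,55]: [(0, 0) (61, 0) (61, 55) (0, 55)]
2. ⊥bis P3·P0 via (14.115,35.07): [(0, 27.0496) (49.1895, 55) (0, 55)]  |A|=687.4331
3. ⊥bis P3·P1 via (7.535,27.765): [(0, 29.5561) (3.1101, 28.8168) (49.1895, 55) (0, 55)]  |A|=683.5354
4. ⊥bis P3·P2 via (19.525,22.67): [(0, 29.5561) (3.1101, 28.8168) (49.1895, 55) (0, 55)]  |A|=683.5354
5. ⊥bis P3·P4 via (31.43,39.3): [(0, 29.5561) (3.1101, 28.8168) (31.9363, 45.1964) (32.7781, 55) (0, 55)]  |A|=603.0902
6. canonical 5-gon: [(0, 29.5561) (3.1101, 28.8168) (31.9363, 45.1964) (32.7781, 55) (0, 55)]
7. shoelace: 603.0902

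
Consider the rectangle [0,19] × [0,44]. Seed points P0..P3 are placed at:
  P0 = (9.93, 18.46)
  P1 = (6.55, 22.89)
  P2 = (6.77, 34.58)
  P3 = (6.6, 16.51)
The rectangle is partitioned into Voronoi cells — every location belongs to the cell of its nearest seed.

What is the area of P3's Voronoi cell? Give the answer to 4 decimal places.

Area of P3's cell: 250.7293

1. box [0,19]×[0,44]: [(0, 0) (19, 0) (19, 44) (0, 44)]
2. ⊥bis P3·P0 via (8.265,17.485): [(0, 31.5991) (0, 0) (18.504, 0)]  |A|=292.3541
3. ⊥bis P3·P1 via (6.575,19.7): [(6.9661, 19.7031) (0, 19.6485) (0, 0) (18.504, 0)]  |A|=250.7293
4. ⊥bis P3·P2 via (6.685,25.545): [(6.9661, 19.7031) (0, 19.6485) (0, 0) (18.504, 0)]  |A|=250.7293
5. canonical 4-gon: [(6.9661, 19.7031) (0, 19.6485) (0, 0) (18.504, 0)]
6. shoelace: 250.7293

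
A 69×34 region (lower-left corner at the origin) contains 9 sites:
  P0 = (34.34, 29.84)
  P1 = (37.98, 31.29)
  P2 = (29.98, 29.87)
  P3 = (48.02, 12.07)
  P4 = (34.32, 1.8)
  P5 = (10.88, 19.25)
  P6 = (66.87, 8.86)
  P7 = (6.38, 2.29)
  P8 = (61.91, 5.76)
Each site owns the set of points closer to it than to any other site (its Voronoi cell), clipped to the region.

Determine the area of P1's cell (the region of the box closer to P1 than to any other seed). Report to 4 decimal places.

1. box [0,69]×[0,34]: [(0, 0) (69, 0) (69, 34) (0, 34)]
2. ⊥bis P1·P0 via (36.16,30.565): [(48.3356, 0) (69, 0) (69, 34) (34.7917, 34)]  |A|=932.8362
3. ⊥bis P1·P2 via (33.98,30.58): [(48.3356, 0) (69, 0) (69, 34) (34.7917, 34)]  |A|=932.8362
4. ⊥bis P1·P3 via (43,21.68): [(40.2679, 20.2528) (66.5847, 34) (34.7917, 34)]  |A|=218.5324
5. ⊥bis P1·P4 via (36.15,16.545): [(40.2679, 20.2528) (66.5847, 34) (34.7917, 34)]  |A|=218.5324
6. ⊥bis P1·P5 via (24.43,25.27): [(40.2679, 20.2528) (66.5847, 34) (34.7917, 34)]  |A|=218.5324
7. ⊥bis P1·P6 via (52.425,20.075): [(40.2679, 20.2528) (60.9517, 31.0575) (63.2363, 34) (34.7917, 34)]  |A|=213.606
8. ⊥bis P1·P7 via (22.18,16.79): [(40.2679, 20.2528) (60.9517, 31.0575) (63.2363, 34) (34.7917, 34)]  |A|=213.606
9. ⊥bis P1·P8 via (49.945,18.525): [(40.2679, 20.2528) (60.9517, 31.0575) (63.2363, 34) (34.7917, 34)]  |A|=213.606
10. canonical 4-gon: [(40.2679, 20.2528) (60.9517, 31.0575) (63.2363, 34) (34.7917, 34)]
11. shoelace: 213.606

Area of P1's cell: 213.6060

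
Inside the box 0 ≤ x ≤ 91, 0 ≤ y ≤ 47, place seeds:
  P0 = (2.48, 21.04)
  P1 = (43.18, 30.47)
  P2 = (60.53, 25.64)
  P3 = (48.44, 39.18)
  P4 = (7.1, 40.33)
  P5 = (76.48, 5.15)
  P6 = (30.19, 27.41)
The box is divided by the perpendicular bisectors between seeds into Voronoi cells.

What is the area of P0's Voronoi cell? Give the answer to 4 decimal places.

1. box [0,91]×[0,47]: [(0, 0) (91, 0) (91, 47) (0, 47)]
2. ⊥bis P0·P1 via (22.83,25.755): [(0, 0) (28.7973, 0) (17.9076, 47) (0, 47)]  |A|=1097.5662
3. ⊥bis P0·P2 via (31.505,23.34): [(0, 0) (28.7973, 0) (17.9076, 47) (0, 47)]  |A|=1097.5662
4. ⊥bis P0·P3 via (25.46,30.11): [(0, 0) (28.7973, 0) (17.9076, 47) (0, 47)]  |A|=1097.5662
5. ⊥bis P0·P4 via (4.79,30.685): [(0, 31.8322) (0, 0) (28.7973, 0) (22.6805, 26.4002)]  |A|=741.1127
6. ⊥bis P0·P5 via (39.48,13.095): [(0, 31.8322) (0, 0) (28.7973, 0) (22.6805, 26.4002)]  |A|=741.1127
7. ⊥bis P0·P6 via (16.335,24.225): [(15.4361, 28.1352) (0, 31.8322) (0, 0) (21.9039, 0)]  |A|=553.818
8. canonical 4-gon: [(15.4361, 28.1352) (0, 31.8322) (0, 0) (21.9039, 0)]
9. shoelace: 553.818

Area of P0's cell: 553.8180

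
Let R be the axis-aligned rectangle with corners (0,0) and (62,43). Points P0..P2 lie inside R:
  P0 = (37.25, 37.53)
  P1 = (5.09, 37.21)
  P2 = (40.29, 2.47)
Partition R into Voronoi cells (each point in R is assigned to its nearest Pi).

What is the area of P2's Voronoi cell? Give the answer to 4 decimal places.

1. box [0,62]×[0,43]: [(0, 0) (62, 0) (62, 43) (0, 43)]
2. ⊥bis P2·P0 via (38.77,20): [(0, 16.6383) (0, 0) (62, 0) (62, 22.0142)]  |A|=1198.229
3. ⊥bis P2·P1 via (22.69,19.84): [(21.3579, 18.4902) (3.1093, 0) (62, 0) (62, 22.0142)]  |A|=991.8041
4. canonical 4-gon: [(21.3579, 18.4902) (3.1093, 0) (62, 0) (62, 22.0142)]
5. shoelace: 991.8041

Area of P2's cell: 991.8041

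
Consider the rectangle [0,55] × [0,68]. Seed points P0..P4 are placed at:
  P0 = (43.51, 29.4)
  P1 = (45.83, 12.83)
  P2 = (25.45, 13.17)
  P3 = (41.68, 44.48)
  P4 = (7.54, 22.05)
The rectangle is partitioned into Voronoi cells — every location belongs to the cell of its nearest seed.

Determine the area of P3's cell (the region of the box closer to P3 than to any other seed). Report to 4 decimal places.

1. box [0,55]×[0,68]: [(0, 0) (55, 0) (55, 68) (0, 68)]
2. ⊥bis P3·P0 via (42.595,36.94): [(0, 31.771) (55, 38.4454) (55, 68) (0, 68)]  |A|=1809.0501
3. ⊥bis P3·P1 via (43.755,28.655): [(0, 31.771) (55, 38.4454) (55, 68) (0, 68)]  |A|=1809.0501
4. ⊥bis P3·P2 via (33.565,28.825): [(0, 46.2239) (22.5927, 34.5127) (55, 38.4454) (55, 68) (0, 68)]  |A|=1645.7848
5. ⊥bis P3·P4 via (24.61,33.265): [(23.7019, 34.6473) (55, 38.4454) (55, 68) (1.7891, 68)]  |A|=1349.8672
6. canonical 4-gon: [(23.7019, 34.6473) (55, 38.4454) (55, 68) (1.7891, 68)]
7. shoelace: 1349.8672

Area of P3's cell: 1349.8672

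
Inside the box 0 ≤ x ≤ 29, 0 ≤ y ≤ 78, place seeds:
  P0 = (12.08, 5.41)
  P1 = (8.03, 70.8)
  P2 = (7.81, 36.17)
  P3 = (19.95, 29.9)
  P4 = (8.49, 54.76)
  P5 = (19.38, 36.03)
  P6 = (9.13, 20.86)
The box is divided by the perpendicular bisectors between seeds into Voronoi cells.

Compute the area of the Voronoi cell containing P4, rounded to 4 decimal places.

Area of P4's cell: 441.7823

1. box [0,29]×[0,78]: [(0, 0) (29, 0) (29, 78) (0, 78)]
2. ⊥bis P4·P0 via (10.285,30.085): [(0, 29.3368) (29, 31.4464) (29, 78) (0, 78)]  |A|=1380.6429
3. ⊥bis P4·P1 via (8.26,62.78): [(0, 62.5431) (0, 29.3368) (29, 31.4464) (29, 63.3748)]  |A|=944.4526
4. ⊥bis P4·P2 via (8.15,45.465): [(0, 62.5431) (0, 45.7631) (29, 44.7023) (29, 63.3748)]  |A|=514.0606
5. ⊥bis P4·P3 via (14.22,42.33): [(0, 62.5431) (0, 45.7631) (20.0745, 45.0288) (29, 49.1433) (29, 63.3748)]  |A|=494.2417
6. ⊥bis P4·P5 via (13.935,45.395): [(0, 62.5431) (0, 45.7631) (13.7059, 45.2618) (29, 54.1541) (29, 63.3748)]  |A|=441.7823
7. ⊥bis P4·P6 via (8.81,37.81): [(0, 62.5431) (0, 45.7631) (13.7059, 45.2618) (29, 54.1541) (29, 63.3748)]  |A|=441.7823
8. canonical 5-gon: [(0, 62.5431) (0, 45.7631) (13.7059, 45.2618) (29, 54.1541) (29, 63.3748)]
9. shoelace: 441.7823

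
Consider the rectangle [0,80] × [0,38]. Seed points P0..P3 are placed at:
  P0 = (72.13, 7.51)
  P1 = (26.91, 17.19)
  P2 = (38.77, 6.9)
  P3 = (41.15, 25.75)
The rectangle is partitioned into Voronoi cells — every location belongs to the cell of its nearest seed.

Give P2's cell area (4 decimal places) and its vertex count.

1. box [0,80]×[0,38]: [(0, 0) (80, 0) (80, 38) (0, 38)]
2. ⊥bis P2·P0 via (55.45,7.205): [(0, 0) (55.5817, 0) (54.8869, 38) (0, 38)]  |A|=2098.9043
3. ⊥bis P2·P1 via (32.84,12.045): [(22.3895, 0) (55.5817, 0) (54.8966, 37.4669)]  |A|=621.8063
4. ⊥bis P2·P3 via (39.96,16.325): [(36.8898, 16.7126) (22.3895, 0) (55.5817, 0) (55.3187, 14.3858)]  |A|=409.6169
5. canonical 4-gon: [(36.8898, 16.7126) (22.3895, 0) (55.5817, 0) (55.3187, 14.3858)]
6. shoelace: 409.6169

Area of P2's cell: 409.6169 (4 vertices)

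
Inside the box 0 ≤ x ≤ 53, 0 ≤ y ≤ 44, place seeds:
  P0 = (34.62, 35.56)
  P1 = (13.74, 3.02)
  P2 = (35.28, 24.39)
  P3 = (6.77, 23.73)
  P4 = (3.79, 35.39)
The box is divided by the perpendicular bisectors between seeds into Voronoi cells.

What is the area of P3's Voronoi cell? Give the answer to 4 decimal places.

1. box [0,53]×[0,44]: [(0, 0) (53, 0) (53, 44) (0, 44)]
2. ⊥bis P3·P0 via (20.695,29.645): [(0, 0) (33.2875, 0) (14.5973, 44) (0, 44)]  |A|=1053.466
3. ⊥bis P3·P1 via (10.255,13.375): [(0, 9.9237) (25.4359, 18.4842) (14.5973, 44) (0, 44)]  |A|=619.6123
4. ⊥bis P3·P2 via (21.025,24.06): [(0, 9.9237) (21.1872, 17.0543) (20.9073, 29.1453) (14.5973, 44) (0, 44)]  |A|=593.7268
5. ⊥bis P3·P4 via (5.28,29.56): [(0, 28.2106) (0, 9.9237) (21.1872, 17.0543) (20.9073, 29.1453) (19.218, 33.1222)]  |A|=362.6128
6. canonical 5-gon: [(0, 28.2106) (0, 9.9237) (21.1872, 17.0543) (20.9073, 29.1453) (19.218, 33.1222)]
7. shoelace: 362.6128

Area of P3's cell: 362.6128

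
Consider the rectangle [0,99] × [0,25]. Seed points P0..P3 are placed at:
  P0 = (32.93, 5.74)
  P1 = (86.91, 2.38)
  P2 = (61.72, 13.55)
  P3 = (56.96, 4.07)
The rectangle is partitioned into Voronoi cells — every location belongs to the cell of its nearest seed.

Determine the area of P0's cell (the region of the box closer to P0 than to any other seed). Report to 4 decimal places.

1. box [0,99]×[0,25]: [(0, 0) (99, 0) (99, 25) (0, 25)]
2. ⊥bis P0·P1 via (59.92,4.06): [(0, 0) (59.6673, 0) (61.2234, 25) (0, 25)]  |A|=1511.1338
3. ⊥bis P0·P2 via (47.325,9.645): [(0, 0) (49.9414, 0) (43.1596, 25) (0, 25)]  |A|=1163.7628
4. ⊥bis P0·P3 via (44.945,4.905): [(0, 0) (44.6041, 0) (45.6926, 15.6625) (43.1596, 25) (0, 25)]  |A|=1121.9649
5. canonical 5-gon: [(0, 0) (44.6041, 0) (45.6926, 15.6625) (43.1596, 25) (0, 25)]
6. shoelace: 1121.9649

Area of P0's cell: 1121.9649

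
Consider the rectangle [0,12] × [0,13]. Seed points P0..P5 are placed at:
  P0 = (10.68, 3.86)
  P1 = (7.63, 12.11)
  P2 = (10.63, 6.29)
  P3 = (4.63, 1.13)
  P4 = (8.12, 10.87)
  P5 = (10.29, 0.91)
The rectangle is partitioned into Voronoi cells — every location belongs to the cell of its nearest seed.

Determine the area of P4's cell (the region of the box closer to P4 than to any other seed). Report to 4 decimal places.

Area of P4's cell: 35.2718

1. box [0,12]×[0,13]: [(0, 0) (12, 0) (12, 13) (0, 13)]
2. ⊥bis P4·P0 via (9.4,7.365): [(0, 3.9322) (12, 8.3145) (12, 13) (0, 13)]  |A|=82.5199
3. ⊥bis P4·P1 via (7.875,11.49): [(0, 8.3781) (0, 3.9322) (12, 8.3145) (12, 13) (11.6962, 13)]  |A|=55.4905
4. ⊥bis P4·P2 via (9.375,8.58): [(0, 8.3781) (0, 3.9322) (2.68, 4.9109) (12, 10.0186) (12, 13) (11.6962, 13)]  |A|=47.5494
5. ⊥bis P4·P3 via (6.375,6): [(0, 8.3781) (0, 8.2843) (5.3424, 6.37) (12, 10.0186) (12, 13) (11.6962, 13)]  |A|=35.2718
6. ⊥bis P4·P5 via (9.205,5.89): [(0, 8.3781) (0, 8.2843) (5.3424, 6.37) (12, 10.0186) (12, 13) (11.6962, 13)]  |A|=35.2718
7. canonical 6-gon: [(0, 8.3781) (0, 8.2843) (5.3424, 6.37) (12, 10.0186) (12, 13) (11.6962, 13)]
8. shoelace: 35.2718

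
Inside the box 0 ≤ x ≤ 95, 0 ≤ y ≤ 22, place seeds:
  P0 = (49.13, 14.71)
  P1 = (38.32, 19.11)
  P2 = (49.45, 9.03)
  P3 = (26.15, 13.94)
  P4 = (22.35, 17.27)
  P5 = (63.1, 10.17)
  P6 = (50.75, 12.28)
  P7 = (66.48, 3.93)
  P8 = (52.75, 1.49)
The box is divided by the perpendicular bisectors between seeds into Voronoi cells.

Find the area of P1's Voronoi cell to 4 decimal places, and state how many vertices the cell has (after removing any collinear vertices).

1. box [0,95]×[0,22]: [(0, 0) (95, 0) (95, 22) (0, 22)]
2. ⊥bis P1·P0 via (43.725,16.91): [(0, 0) (36.8421, 0) (45.7968, 22) (0, 22)]  |A|=909.0279
3. ⊥bis P1·P2 via (43.885,14.07): [(0, 0) (31.1424, 0) (41.4948, 11.4308) (45.7968, 22) (0, 22)]  |A|=876.4514
4. ⊥bis P1·P3 via (32.235,16.525): [(36.6647, 6.0976) (41.4948, 11.4308) (45.7968, 22) (29.9091, 22)]  |A|=140.3792
5. ⊥bis P1·P4 via (30.335,18.19): [(36.6647, 6.0976) (41.4948, 11.4308) (45.7968, 22) (29.9091, 22)]  |A|=140.3792
6. ⊥bis P1·P5 via (50.71,14.64): [(36.6647, 6.0976) (41.4948, 11.4308) (45.7968, 22) (29.9091, 22)]  |A|=140.3792
7. ⊥bis P1·P6 via (44.535,15.695): [(36.6647, 6.0976) (41.4948, 11.4308) (45.7968, 22) (29.9091, 22)]  |A|=140.3792
8. ⊥bis P1·P7 via (52.4,11.52): [(36.6647, 6.0976) (41.4948, 11.4308) (45.7968, 22) (29.9091, 22)]  |A|=140.3792
9. ⊥bis P1·P8 via (45.535,10.3): [(36.6647, 6.0976) (41.4948, 11.4308) (45.7968, 22) (29.9091, 22)]  |A|=140.3792
10. canonical 4-gon: [(36.6647, 6.0976) (41.4948, 11.4308) (45.7968, 22) (29.9091, 22)]
11. shoelace: 140.3792

Area of P1's cell: 140.3792 (4 vertices)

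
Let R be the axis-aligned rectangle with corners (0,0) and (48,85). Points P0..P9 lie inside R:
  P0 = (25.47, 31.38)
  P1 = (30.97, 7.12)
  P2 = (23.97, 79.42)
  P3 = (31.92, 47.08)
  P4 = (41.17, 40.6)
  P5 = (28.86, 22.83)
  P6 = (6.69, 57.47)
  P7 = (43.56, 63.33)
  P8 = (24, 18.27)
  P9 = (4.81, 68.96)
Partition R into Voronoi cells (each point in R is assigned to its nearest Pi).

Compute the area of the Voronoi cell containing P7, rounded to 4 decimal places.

Area of P7's cell: 415.7112

1. box [0,48]×[0,85]: [(0, 0) (48, 0) (48, 85) (0, 85)]
2. ⊥bis P7·P0 via (34.515,47.355): [(0, 66.8973) (48, 39.7198) (48, 85) (0, 85)]  |A|=1521.189
3. ⊥bis P7·P1 via (37.265,35.225): [(0, 66.8973) (48, 39.7198) (48, 85) (0, 85)]  |A|=1521.189
4. ⊥bis P7·P2 via (33.765,71.375): [(20.5369, 55.2694) (48, 39.7198) (48, 85) (44.9557, 85)]  |A|=667.022
5. ⊥bis P7·P3 via (37.74,55.205): [(26.8757, 62.9871) (48, 47.8557) (48, 85) (44.9557, 85)]  |A|=425.8296
6. ⊥bis P7·P4 via (42.365,51.965): [(26.8757, 62.9871) (42.2457, 51.9775) (48, 51.3725) (48, 85) (44.9557, 85)]  |A|=415.7112
7. ⊥bis P7·P5 via (36.21,43.08): [(26.8757, 62.9871) (42.2457, 51.9775) (48, 51.3725) (48, 85) (44.9557, 85)]  |A|=415.7112
8. ⊥bis P7·P6 via (25.125,60.4): [(26.8757, 62.9871) (42.2457, 51.9775) (48, 51.3725) (48, 85) (44.9557, 85)]  |A|=415.7112
9. ⊥bis P7·P8 via (33.78,40.8): [(26.8757, 62.9871) (42.2457, 51.9775) (48, 51.3725) (48, 85) (44.9557, 85)]  |A|=415.7112
10. ⊥bis P7·P9 via (24.185,66.145): [(26.8757, 62.9871) (42.2457, 51.9775) (48, 51.3725) (48, 85) (44.9557, 85)]  |A|=415.7112
11. canonical 5-gon: [(26.8757, 62.9871) (42.2457, 51.9775) (48, 51.3725) (48, 85) (44.9557, 85)]
12. shoelace: 415.7112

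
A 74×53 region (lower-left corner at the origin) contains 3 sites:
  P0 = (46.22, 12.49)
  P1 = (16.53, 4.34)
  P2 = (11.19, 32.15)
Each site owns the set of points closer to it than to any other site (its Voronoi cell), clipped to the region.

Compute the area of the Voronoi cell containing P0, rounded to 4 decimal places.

Area of P0's cell: 2092.9381

1. box [0,74]×[0,53]: [(0, 0) (74, 0) (74, 53) (0, 53)]
2. ⊥bis P0·P1 via (31.375,8.415): [(33.6849, 0) (74, 0) (74, 53) (19.1363, 53)]  |A|=2522.2377
3. ⊥bis P0·P2 via (28.705,22.32): [(27.9348, 20.9476) (33.6849, 0) (74, 0) (74, 53) (45.9236, 53)]  |A|=2092.9381
4. canonical 5-gon: [(27.9348, 20.9476) (33.6849, 0) (74, 0) (74, 53) (45.9236, 53)]
5. shoelace: 2092.9381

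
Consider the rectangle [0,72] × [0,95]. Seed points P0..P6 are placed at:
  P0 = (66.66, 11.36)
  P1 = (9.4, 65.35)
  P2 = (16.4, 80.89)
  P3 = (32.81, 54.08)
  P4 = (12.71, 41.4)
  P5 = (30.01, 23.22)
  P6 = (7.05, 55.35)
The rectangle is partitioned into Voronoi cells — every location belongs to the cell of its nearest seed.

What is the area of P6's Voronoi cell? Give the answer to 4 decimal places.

Area of P6's cell: 229.8990

1. box [0,72]×[0,95]: [(0, 0) (72, 0) (72, 95) (0, 95)]
2. ⊥bis P6·P0 via (36.855,33.355): [(0, 0) (12.2402, 0) (72, 80.9793) (72, 95) (0, 95)]  |A|=4420.3475
3. ⊥bis P6·P1 via (8.225,60.35): [(0, 62.2829) (0, 0) (12.2402, 0) (49.6009, 50.6267)]  |A|=1854.4832
4. ⊥bis P6·P2 via (11.725,68.12): [(0, 62.2829) (0, 0) (12.2402, 0) (49.6009, 50.6267)]  |A|=1854.4832
5. ⊥bis P6·P3 via (19.93,54.715): [(20.0706, 57.5663) (0, 62.2829) (0, 0) (12.2402, 0) (17.5899, 7.2492)]  |A|=1102.9366
6. ⊥bis P6·P4 via (9.88,48.375): [(19.8162, 52.4065) (20.0706, 57.5663) (0, 62.2829) (0, 44.3663)]  |A|=229.899
7. ⊥bis P6·P5 via (18.53,39.285): [(19.8162, 52.4065) (20.0706, 57.5663) (0, 62.2829) (0, 44.3663)]  |A|=229.899
8. canonical 4-gon: [(19.8162, 52.4065) (20.0706, 57.5663) (0, 62.2829) (0, 44.3663)]
9. shoelace: 229.899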